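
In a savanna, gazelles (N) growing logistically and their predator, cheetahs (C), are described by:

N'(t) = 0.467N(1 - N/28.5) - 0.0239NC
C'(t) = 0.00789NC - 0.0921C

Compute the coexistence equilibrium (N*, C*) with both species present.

N* ≈ 11.7, C* ≈ 11.5

From dC/dt = 0 with C > 0: 0.00789N* = 0.0921, so N* = 11.7.
Substitute into dN/dt = 0: 0.467(1 - 11.7/28.5) = 0.0239C*.
The bracket is 0.59, giving C* = 0.276/0.0239 = 11.5.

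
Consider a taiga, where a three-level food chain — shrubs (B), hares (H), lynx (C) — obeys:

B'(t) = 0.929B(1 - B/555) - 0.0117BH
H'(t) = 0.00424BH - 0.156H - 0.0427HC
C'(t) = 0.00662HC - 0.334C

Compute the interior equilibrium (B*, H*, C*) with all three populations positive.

B* ≈ 202, H* ≈ 50.5, C* ≈ 16.4

From dC/dt = 0: 0.00662H* = 0.334, so H* = 50.5.
From dB/dt = 0: 0.929(1 - B*/555) = 0.0117·50.5, giving B* = 555·(1 - 0.635) = 202.
From dH/dt = 0: 0.00424·202 - 0.156 = 0.0427C*, so C* = 0.702/0.0427 = 16.4.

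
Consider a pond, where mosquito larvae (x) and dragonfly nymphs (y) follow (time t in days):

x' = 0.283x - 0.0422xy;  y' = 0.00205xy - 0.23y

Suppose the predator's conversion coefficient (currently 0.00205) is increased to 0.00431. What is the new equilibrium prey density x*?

x* ≈ 53.4

At the interior fixed point, setting dy/dt = 0 with y > 0 fixes x* = (predator death rate)/(xy coefficient) — independent of the other coefficients.
With the change, x* = 0.23/0.00431 = 53.4; it falls from 112.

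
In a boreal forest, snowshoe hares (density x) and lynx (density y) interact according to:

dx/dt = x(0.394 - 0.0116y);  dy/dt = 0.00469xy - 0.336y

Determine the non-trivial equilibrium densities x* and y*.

x* ≈ 71.6, y* ≈ 34

Set dy/dt = 0 with y > 0: 0.00469x - 0.336 = 0, so x* = 0.336/0.00469 = 71.6.
Set dx/dt = 0 with x > 0: 0.394 - 0.0116y = 0, so y* = 0.394/0.0116 = 34.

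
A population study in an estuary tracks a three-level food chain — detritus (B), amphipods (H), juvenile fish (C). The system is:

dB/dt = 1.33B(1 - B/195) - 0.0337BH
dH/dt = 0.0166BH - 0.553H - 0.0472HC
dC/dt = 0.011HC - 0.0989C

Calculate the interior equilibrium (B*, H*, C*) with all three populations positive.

B* ≈ 151, H* ≈ 8.99, C* ≈ 41.2

From dC/dt = 0: 0.011H* = 0.0989, so H* = 8.99.
From dB/dt = 0: 1.33(1 - B*/195) = 0.0337·8.99, giving B* = 195·(1 - 0.228) = 151.
From dH/dt = 0: 0.0166·151 - 0.553 = 0.0472C*, so C* = 1.95/0.0472 = 41.2.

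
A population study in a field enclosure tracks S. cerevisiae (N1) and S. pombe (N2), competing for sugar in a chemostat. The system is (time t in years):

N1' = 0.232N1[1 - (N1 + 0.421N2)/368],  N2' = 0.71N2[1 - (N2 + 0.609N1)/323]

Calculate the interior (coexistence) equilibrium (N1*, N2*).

Setting both brackets to zero gives the nullclines N1 + 0.421N2 = 368 and 0.609N1 + N2 = 323.
Substituting N2 = 323 - 0.609N1 into the first: N1(1 - 0.421·0.609) = 368 - 0.421·323.
So N1* = 232/0.744 = 312, and then N2* = 323 - 0.609·312 = 133.

N1* ≈ 312, N2* ≈ 133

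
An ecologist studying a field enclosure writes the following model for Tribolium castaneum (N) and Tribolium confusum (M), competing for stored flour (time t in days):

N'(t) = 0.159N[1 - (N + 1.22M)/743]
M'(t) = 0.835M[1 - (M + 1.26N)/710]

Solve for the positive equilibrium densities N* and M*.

Setting both brackets to zero gives the nullclines N + 1.22M = 743 and 1.26N + M = 710.
Substituting M = 710 - 1.26N into the first: N(1 - 1.22·1.26) = 743 - 1.22·710.
So N* = -123/-0.537 = 229, and then M* = 710 - 1.26·229 = 421.

N* ≈ 229, M* ≈ 421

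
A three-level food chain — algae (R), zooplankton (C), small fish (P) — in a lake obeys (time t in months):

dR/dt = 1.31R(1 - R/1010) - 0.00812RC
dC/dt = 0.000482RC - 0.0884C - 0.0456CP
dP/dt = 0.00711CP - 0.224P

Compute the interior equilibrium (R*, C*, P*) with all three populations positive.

From dP/dt = 0: 0.00711C* = 0.224, so C* = 31.5.
From dR/dt = 0: 1.31(1 - R*/1010) = 0.00812·31.5, giving R* = 1010·(1 - 0.195) = 813.
From dC/dt = 0: 0.000482·813 - 0.0884 = 0.0456P*, so P* = 0.303/0.0456 = 6.65.

R* ≈ 813, C* ≈ 31.5, P* ≈ 6.65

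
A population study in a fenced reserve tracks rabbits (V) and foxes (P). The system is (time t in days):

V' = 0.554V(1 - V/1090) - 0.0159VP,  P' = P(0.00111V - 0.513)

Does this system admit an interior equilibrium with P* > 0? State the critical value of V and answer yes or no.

The predator equation gives dP/dt > 0 only when V > 0.513/0.00111 = 462.
Without the predator, V → K = 1090. Since 1090 > 462, the predator can invade and persist.

Threshold V = 462; K > 462, so yes, the predator persists.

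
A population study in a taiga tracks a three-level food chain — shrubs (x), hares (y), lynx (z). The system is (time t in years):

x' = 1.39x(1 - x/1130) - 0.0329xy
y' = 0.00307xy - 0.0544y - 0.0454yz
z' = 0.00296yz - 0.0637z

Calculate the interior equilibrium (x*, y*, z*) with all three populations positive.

x* ≈ 554, y* ≈ 21.5, z* ≈ 36.3

From dz/dt = 0: 0.00296y* = 0.0637, so y* = 21.5.
From dx/dt = 0: 1.39(1 - x*/1130) = 0.0329·21.5, giving x* = 1130·(1 - 0.509) = 554.
From dy/dt = 0: 0.00307·554 - 0.0544 = 0.0454z*, so z* = 1.65/0.0454 = 36.3.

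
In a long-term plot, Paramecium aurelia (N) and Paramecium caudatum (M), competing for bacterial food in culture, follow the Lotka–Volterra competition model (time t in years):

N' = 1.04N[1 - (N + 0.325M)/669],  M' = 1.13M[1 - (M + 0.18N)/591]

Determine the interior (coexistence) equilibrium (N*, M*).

N* ≈ 507, M* ≈ 500

Setting both brackets to zero gives the nullclines N + 0.325M = 669 and 0.18N + M = 591.
Substituting M = 591 - 0.18N into the first: N(1 - 0.325·0.18) = 669 - 0.325·591.
So N* = 477/0.942 = 507, and then M* = 591 - 0.18·507 = 500.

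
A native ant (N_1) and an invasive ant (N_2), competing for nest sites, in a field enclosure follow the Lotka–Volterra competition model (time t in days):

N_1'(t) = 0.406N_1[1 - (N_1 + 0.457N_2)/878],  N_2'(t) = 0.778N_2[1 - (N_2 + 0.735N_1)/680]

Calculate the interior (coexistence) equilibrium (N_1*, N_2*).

N_1* ≈ 854, N_2* ≈ 52.2

Setting both brackets to zero gives the nullclines N_1 + 0.457N_2 = 878 and 0.735N_1 + N_2 = 680.
Substituting N_2 = 680 - 0.735N_1 into the first: N_1(1 - 0.457·0.735) = 878 - 0.457·680.
So N_1* = 567/0.664 = 854, and then N_2* = 680 - 0.735·854 = 52.2.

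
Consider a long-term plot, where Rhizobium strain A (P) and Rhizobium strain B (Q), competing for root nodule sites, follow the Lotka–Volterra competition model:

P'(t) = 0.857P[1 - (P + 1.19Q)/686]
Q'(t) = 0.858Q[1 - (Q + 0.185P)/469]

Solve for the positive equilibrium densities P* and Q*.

P* ≈ 164, Q* ≈ 439

Setting both brackets to zero gives the nullclines P + 1.19Q = 686 and 0.185P + Q = 469.
Substituting Q = 469 - 0.185P into the first: P(1 - 1.19·0.185) = 686 - 1.19·469.
So P* = 128/0.78 = 164, and then Q* = 469 - 0.185·164 = 439.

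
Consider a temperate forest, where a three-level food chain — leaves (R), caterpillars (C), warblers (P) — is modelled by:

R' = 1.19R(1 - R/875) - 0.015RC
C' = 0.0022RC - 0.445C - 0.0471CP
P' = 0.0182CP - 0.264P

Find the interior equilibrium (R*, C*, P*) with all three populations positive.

R* ≈ 715, C* ≈ 14.5, P* ≈ 23.9

From dP/dt = 0: 0.0182C* = 0.264, so C* = 14.5.
From dR/dt = 0: 1.19(1 - R*/875) = 0.015·14.5, giving R* = 875·(1 - 0.183) = 715.
From dC/dt = 0: 0.0022·715 - 0.445 = 0.0471P*, so P* = 1.13/0.0471 = 23.9.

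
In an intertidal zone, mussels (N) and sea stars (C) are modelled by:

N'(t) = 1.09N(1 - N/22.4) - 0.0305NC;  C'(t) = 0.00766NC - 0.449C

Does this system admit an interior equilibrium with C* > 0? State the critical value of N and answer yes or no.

Threshold N = 58.6; K < 58.6, so no, the predator goes extinct.

The predator equation gives dC/dt > 0 only when N > 0.449/0.00766 = 58.6.
Without the predator, N → K = 22.4. Since 22.4 < 58.6, the predator cannot invade.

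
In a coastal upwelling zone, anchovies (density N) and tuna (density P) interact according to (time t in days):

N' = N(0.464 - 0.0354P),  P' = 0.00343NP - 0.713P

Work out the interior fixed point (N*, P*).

N* ≈ 208, P* ≈ 13.1

Set dP/dt = 0 with P > 0: 0.00343N - 0.713 = 0, so N* = 0.713/0.00343 = 208.
Set dN/dt = 0 with N > 0: 0.464 - 0.0354P = 0, so P* = 0.464/0.0354 = 13.1.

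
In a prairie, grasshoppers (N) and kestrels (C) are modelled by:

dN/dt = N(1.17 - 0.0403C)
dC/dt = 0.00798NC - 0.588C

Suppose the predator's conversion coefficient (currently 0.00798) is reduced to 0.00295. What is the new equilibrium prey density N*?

N* ≈ 199

At the interior fixed point, setting dC/dt = 0 with C > 0 fixes N* = (predator death rate)/(NC coefficient) — independent of the other coefficients.
With the change, N* = 0.588/0.00295 = 199; it rises from 73.7.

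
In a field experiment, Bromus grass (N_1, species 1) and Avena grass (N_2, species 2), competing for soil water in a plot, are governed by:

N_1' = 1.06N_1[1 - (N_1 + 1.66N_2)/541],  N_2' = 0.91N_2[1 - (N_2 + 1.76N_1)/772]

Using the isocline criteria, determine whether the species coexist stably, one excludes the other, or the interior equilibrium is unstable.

unstable coexistence (outcome depends on initial conditions)

Compare the nullcline intercepts: K1/α12 = 541/1.66 = 326 < K2 = 772; K2/α21 = 772/1.76 = 439 < K1 = 541.
Since both are reversed, neither can invade when rare; the interior point is a saddle.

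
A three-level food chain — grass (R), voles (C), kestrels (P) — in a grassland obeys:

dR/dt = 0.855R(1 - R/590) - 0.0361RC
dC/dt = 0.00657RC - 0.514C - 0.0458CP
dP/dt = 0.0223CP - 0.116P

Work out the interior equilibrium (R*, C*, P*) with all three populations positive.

R* ≈ 460, C* ≈ 5.2, P* ≈ 54.8

From dP/dt = 0: 0.0223C* = 0.116, so C* = 5.2.
From dR/dt = 0: 0.855(1 - R*/590) = 0.0361·5.2, giving R* = 590·(1 - 0.22) = 460.
From dC/dt = 0: 0.00657·460 - 0.514 = 0.0458P*, so P* = 2.51/0.0458 = 54.8.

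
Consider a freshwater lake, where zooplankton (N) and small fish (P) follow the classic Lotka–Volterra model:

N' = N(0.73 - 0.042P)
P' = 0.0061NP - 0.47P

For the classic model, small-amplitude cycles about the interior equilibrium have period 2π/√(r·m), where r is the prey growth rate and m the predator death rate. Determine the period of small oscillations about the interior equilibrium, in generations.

T ≈ 10.7 generations

Here r = 0.73 and m = 0.47, so r·m = 0.343.
ω = √0.343 = 0.586 per generation, hence T = 2π/ω ≈ 10.7 generations.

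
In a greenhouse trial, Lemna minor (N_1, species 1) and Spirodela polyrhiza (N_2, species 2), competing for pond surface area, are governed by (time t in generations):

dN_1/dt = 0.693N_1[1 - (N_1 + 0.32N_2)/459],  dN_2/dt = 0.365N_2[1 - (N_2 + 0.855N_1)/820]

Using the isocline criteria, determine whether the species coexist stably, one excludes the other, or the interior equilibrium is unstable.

stable coexistence

Compare the nullcline intercepts: K1/α12 = 459/0.32 = 1430 > K2 = 820; K2/α21 = 820/0.855 = 959 > K1 = 459.
Since both inequalities hold, each species can invade when rare, so the interior equilibrium is stable.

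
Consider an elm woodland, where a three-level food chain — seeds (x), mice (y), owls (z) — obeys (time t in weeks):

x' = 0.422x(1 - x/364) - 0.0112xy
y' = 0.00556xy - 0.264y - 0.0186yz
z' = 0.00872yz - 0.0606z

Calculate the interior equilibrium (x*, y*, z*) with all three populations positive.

From dz/dt = 0: 0.00872y* = 0.0606, so y* = 6.95.
From dx/dt = 0: 0.422(1 - x*/364) = 0.0112·6.95, giving x* = 364·(1 - 0.184) = 297.
From dy/dt = 0: 0.00556·297 - 0.264 = 0.0186z*, so z* = 1.39/0.0186 = 74.5.

x* ≈ 297, y* ≈ 6.95, z* ≈ 74.5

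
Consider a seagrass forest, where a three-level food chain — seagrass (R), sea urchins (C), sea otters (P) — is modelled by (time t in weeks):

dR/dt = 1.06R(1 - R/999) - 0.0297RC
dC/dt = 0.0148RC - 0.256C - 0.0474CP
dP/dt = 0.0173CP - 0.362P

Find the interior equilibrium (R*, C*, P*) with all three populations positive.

R* ≈ 413, C* ≈ 20.9, P* ≈ 124

From dP/dt = 0: 0.0173C* = 0.362, so C* = 20.9.
From dR/dt = 0: 1.06(1 - R*/999) = 0.0297·20.9, giving R* = 999·(1 - 0.586) = 413.
From dC/dt = 0: 0.0148·413 - 0.256 = 0.0474P*, so P* = 5.86/0.0474 = 124.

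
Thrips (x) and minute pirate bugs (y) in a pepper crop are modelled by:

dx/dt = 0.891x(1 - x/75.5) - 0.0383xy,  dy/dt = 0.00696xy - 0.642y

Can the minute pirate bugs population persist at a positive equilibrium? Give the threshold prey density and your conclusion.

Threshold x = 92.2; K < 92.2, so no, the predator goes extinct.

The predator equation gives dy/dt > 0 only when x > 0.642/0.00696 = 92.2.
Without the predator, x → K = 75.5. Since 75.5 < 92.2, the predator cannot invade.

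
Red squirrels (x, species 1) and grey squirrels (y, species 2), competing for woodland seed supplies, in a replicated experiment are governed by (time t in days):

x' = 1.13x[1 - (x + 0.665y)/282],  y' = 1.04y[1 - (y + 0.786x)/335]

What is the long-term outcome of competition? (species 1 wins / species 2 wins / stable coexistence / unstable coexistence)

Compare the nullcline intercepts: K1/α12 = 282/0.665 = 424 > K2 = 335; K2/α21 = 335/0.786 = 426 > K1 = 282.
Since both inequalities hold, each species can invade when rare, so the interior equilibrium is stable.

stable coexistence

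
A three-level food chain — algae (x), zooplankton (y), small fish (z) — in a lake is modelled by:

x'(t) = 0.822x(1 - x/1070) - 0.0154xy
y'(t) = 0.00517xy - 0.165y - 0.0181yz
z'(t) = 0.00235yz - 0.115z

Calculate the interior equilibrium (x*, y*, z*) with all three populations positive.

x* ≈ 89, y* ≈ 48.9, z* ≈ 16.3

From dz/dt = 0: 0.00235y* = 0.115, so y* = 48.9.
From dx/dt = 0: 0.822(1 - x*/1070) = 0.0154·48.9, giving x* = 1070·(1 - 0.917) = 89.
From dy/dt = 0: 0.00517·89 - 0.165 = 0.0181z*, so z* = 0.295/0.0181 = 16.3.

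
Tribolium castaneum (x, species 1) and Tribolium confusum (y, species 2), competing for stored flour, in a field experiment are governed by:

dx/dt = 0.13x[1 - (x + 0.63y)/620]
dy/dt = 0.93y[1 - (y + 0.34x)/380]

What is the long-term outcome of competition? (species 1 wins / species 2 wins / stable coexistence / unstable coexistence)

Compare the nullcline intercepts: K1/α12 = 620/0.63 = 984 > K2 = 380; K2/α21 = 380/0.34 = 1120 > K1 = 620.
Since both inequalities hold, each species can invade when rare, so the interior equilibrium is stable.

stable coexistence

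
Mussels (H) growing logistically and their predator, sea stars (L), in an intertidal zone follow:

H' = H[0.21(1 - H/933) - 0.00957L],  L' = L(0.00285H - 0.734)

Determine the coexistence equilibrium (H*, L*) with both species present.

From dL/dt = 0 with L > 0: 0.00285H* = 0.734, so H* = 258.
Substitute into dH/dt = 0: 0.21(1 - 258/933) = 0.00957L*.
The bracket is 0.724, giving L* = 0.152/0.00957 = 15.9.

H* ≈ 258, L* ≈ 15.9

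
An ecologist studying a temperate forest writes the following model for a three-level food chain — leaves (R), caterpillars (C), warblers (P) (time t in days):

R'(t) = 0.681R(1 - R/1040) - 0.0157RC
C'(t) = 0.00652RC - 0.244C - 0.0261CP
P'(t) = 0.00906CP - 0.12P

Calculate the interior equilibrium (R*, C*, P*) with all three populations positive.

R* ≈ 722, C* ≈ 13.2, P* ≈ 171

From dP/dt = 0: 0.00906C* = 0.12, so C* = 13.2.
From dR/dt = 0: 0.681(1 - R*/1040) = 0.0157·13.2, giving R* = 1040·(1 - 0.305) = 722.
From dC/dt = 0: 0.00652·722 - 0.244 = 0.0261P*, so P* = 4.47/0.0261 = 171.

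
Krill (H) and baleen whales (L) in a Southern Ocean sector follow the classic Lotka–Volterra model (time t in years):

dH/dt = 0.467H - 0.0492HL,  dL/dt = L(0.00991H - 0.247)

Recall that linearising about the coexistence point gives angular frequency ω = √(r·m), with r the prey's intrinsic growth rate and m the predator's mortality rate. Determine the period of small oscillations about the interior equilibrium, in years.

Here r = 0.467 and m = 0.247, so r·m = 0.115.
ω = √0.115 = 0.34 per year, hence T = 2π/ω ≈ 18.5 years.

T ≈ 18.5 years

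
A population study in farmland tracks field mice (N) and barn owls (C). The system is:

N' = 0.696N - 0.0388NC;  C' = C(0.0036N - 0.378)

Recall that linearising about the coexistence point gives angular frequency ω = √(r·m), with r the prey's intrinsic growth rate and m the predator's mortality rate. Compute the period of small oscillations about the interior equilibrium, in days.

T ≈ 12.2 days

Here r = 0.696 and m = 0.378, so r·m = 0.263.
ω = √0.263 = 0.513 per day, hence T = 2π/ω ≈ 12.2 days.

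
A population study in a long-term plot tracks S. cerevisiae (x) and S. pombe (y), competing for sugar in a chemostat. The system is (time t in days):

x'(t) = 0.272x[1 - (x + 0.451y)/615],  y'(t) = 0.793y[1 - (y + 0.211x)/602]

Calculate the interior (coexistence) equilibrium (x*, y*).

Setting both brackets to zero gives the nullclines x + 0.451y = 615 and 0.211x + y = 602.
Substituting y = 602 - 0.211x into the first: x(1 - 0.451·0.211) = 615 - 0.451·602.
So x* = 343/0.905 = 380, and then y* = 602 - 0.211·380 = 522.

x* ≈ 380, y* ≈ 522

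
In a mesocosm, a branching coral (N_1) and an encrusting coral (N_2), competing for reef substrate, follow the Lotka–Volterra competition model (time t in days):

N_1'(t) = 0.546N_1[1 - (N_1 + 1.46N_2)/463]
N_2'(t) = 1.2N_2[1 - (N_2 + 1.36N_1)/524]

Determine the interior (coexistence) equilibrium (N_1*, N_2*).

N_1* ≈ 306, N_2* ≈ 107

Setting both brackets to zero gives the nullclines N_1 + 1.46N_2 = 463 and 1.36N_1 + N_2 = 524.
Substituting N_2 = 524 - 1.36N_1 into the first: N_1(1 - 1.46·1.36) = 463 - 1.46·524.
So N_1* = -302/-0.986 = 306, and then N_2* = 524 - 1.36·306 = 107.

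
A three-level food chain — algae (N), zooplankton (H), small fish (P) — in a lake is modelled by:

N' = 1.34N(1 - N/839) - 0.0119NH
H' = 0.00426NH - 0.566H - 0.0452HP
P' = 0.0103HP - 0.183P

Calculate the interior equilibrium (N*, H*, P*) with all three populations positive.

N* ≈ 707, H* ≈ 17.8, P* ≈ 54.1

From dP/dt = 0: 0.0103H* = 0.183, so H* = 17.8.
From dN/dt = 0: 1.34(1 - N*/839) = 0.0119·17.8, giving N* = 839·(1 - 0.158) = 707.
From dH/dt = 0: 0.00426·707 - 0.566 = 0.0452P*, so P* = 2.44/0.0452 = 54.1.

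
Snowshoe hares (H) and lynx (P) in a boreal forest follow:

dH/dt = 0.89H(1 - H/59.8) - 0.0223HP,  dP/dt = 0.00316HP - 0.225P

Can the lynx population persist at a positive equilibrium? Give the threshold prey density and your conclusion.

The predator equation gives dP/dt > 0 only when H > 0.225/0.00316 = 71.2.
Without the predator, H → K = 59.8. Since 59.8 < 71.2, the predator cannot invade.

Threshold H = 71.2; K < 71.2, so no, the predator goes extinct.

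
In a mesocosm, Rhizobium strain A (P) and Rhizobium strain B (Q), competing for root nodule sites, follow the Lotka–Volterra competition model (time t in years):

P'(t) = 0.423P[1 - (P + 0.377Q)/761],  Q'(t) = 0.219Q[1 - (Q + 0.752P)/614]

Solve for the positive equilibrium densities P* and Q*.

P* ≈ 739, Q* ≈ 58.2

Setting both brackets to zero gives the nullclines P + 0.377Q = 761 and 0.752P + Q = 614.
Substituting Q = 614 - 0.752P into the first: P(1 - 0.377·0.752) = 761 - 0.377·614.
So P* = 530/0.716 = 739, and then Q* = 614 - 0.752·739 = 58.2.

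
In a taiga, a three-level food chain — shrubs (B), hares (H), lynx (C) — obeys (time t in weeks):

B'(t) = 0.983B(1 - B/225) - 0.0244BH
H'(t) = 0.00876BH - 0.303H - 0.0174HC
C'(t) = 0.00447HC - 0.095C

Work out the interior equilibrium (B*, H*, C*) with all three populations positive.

From dC/dt = 0: 0.00447H* = 0.095, so H* = 21.3.
From dB/dt = 0: 0.983(1 - B*/225) = 0.0244·21.3, giving B* = 225·(1 - 0.528) = 106.
From dH/dt = 0: 0.00876·106 - 0.303 = 0.0174C*, so C* = 0.628/0.0174 = 36.1.

B* ≈ 106, H* ≈ 21.3, C* ≈ 36.1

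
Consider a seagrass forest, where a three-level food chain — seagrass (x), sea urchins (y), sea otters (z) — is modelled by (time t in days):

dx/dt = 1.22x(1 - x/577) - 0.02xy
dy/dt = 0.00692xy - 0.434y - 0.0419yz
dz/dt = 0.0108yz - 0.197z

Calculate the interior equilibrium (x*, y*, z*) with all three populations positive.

x* ≈ 404, y* ≈ 18.2, z* ≈ 56.4

From dz/dt = 0: 0.0108y* = 0.197, so y* = 18.2.
From dx/dt = 0: 1.22(1 - x*/577) = 0.02·18.2, giving x* = 577·(1 - 0.299) = 404.
From dy/dt = 0: 0.00692·404 - 0.434 = 0.0419z*, so z* = 2.36/0.0419 = 56.4.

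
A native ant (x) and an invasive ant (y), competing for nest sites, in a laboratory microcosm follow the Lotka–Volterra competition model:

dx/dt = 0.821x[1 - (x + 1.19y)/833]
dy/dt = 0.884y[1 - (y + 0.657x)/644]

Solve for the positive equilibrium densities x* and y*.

Setting both brackets to zero gives the nullclines x + 1.19y = 833 and 0.657x + y = 644.
Substituting y = 644 - 0.657x into the first: x(1 - 1.19·0.657) = 833 - 1.19·644.
So x* = 66.6/0.218 = 305, and then y* = 644 - 0.657·305 = 443.

x* ≈ 305, y* ≈ 443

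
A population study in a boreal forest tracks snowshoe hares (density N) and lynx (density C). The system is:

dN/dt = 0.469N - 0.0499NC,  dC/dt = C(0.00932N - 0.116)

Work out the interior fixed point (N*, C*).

Set dC/dt = 0 with C > 0: 0.00932N - 0.116 = 0, so N* = 0.116/0.00932 = 12.4.
Set dN/dt = 0 with N > 0: 0.469 - 0.0499C = 0, so C* = 0.469/0.0499 = 9.4.

N* ≈ 12.4, C* ≈ 9.4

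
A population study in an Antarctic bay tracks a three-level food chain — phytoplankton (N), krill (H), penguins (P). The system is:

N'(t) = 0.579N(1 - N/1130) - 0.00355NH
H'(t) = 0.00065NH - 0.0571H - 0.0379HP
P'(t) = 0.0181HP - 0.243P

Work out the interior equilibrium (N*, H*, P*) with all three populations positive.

N* ≈ 1040, H* ≈ 13.4, P* ≈ 16.3

From dP/dt = 0: 0.0181H* = 0.243, so H* = 13.4.
From dN/dt = 0: 0.579(1 - N*/1130) = 0.00355·13.4, giving N* = 1130·(1 - 0.0823) = 1040.
From dH/dt = 0: 0.00065·1040 - 0.0571 = 0.0379P*, so P* = 0.617/0.0379 = 16.3.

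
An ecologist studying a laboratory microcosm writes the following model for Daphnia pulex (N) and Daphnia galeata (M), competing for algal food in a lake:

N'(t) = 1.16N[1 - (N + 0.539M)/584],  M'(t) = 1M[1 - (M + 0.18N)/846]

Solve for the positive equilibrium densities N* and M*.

Setting both brackets to zero gives the nullclines N + 0.539M = 584 and 0.18N + M = 846.
Substituting M = 846 - 0.18N into the first: N(1 - 0.539·0.18) = 584 - 0.539·846.
So N* = 128/0.903 = 142, and then M* = 846 - 0.18·142 = 820.

N* ≈ 142, M* ≈ 820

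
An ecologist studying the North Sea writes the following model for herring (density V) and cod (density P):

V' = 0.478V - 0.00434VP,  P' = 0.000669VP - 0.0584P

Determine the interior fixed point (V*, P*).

Set dP/dt = 0 with P > 0: 0.000669V - 0.0584 = 0, so V* = 0.0584/0.000669 = 87.3.
Set dV/dt = 0 with V > 0: 0.478 - 0.00434P = 0, so P* = 0.478/0.00434 = 110.

V* ≈ 87.3, P* ≈ 110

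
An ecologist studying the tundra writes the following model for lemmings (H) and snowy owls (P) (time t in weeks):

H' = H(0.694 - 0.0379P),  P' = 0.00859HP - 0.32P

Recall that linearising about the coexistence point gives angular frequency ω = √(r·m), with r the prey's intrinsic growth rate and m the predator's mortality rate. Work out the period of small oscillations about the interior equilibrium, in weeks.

T ≈ 13.3 weeks

Here r = 0.694 and m = 0.32, so r·m = 0.222.
ω = √0.222 = 0.471 per week, hence T = 2π/ω ≈ 13.3 weeks.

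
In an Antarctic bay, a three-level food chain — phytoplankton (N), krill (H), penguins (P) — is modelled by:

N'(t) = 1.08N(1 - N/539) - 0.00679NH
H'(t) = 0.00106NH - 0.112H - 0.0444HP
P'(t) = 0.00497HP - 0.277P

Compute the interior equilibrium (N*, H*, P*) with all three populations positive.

From dP/dt = 0: 0.00497H* = 0.277, so H* = 55.7.
From dN/dt = 0: 1.08(1 - N*/539) = 0.00679·55.7, giving N* = 539·(1 - 0.35) = 350.
From dH/dt = 0: 0.00106·350 - 0.112 = 0.0444P*, so P* = 0.259/0.0444 = 5.84.

N* ≈ 350, H* ≈ 55.7, P* ≈ 5.84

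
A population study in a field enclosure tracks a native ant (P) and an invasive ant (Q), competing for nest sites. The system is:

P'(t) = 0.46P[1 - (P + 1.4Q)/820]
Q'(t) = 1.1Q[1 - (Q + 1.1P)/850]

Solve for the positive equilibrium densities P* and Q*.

P* ≈ 685, Q* ≈ 96.3

Setting both brackets to zero gives the nullclines P + 1.4Q = 820 and 1.1P + Q = 850.
Substituting Q = 850 - 1.1P into the first: P(1 - 1.4·1.1) = 820 - 1.4·850.
So P* = -370/-0.54 = 685, and then Q* = 850 - 1.1·685 = 96.3.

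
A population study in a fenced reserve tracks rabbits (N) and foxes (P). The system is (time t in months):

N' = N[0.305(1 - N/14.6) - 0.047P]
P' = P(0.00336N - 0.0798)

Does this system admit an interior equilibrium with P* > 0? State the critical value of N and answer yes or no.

The predator equation gives dP/dt > 0 only when N > 0.0798/0.00336 = 23.7.
Without the predator, N → K = 14.6. Since 14.6 < 23.7, the predator cannot invade.

Threshold N = 23.7; K < 23.7, so no, the predator goes extinct.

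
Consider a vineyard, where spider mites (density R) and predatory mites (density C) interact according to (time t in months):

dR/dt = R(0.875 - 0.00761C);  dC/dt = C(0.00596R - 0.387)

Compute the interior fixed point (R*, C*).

Set dC/dt = 0 with C > 0: 0.00596R - 0.387 = 0, so R* = 0.387/0.00596 = 64.9.
Set dR/dt = 0 with R > 0: 0.875 - 0.00761C = 0, so C* = 0.875/0.00761 = 115.

R* ≈ 64.9, C* ≈ 115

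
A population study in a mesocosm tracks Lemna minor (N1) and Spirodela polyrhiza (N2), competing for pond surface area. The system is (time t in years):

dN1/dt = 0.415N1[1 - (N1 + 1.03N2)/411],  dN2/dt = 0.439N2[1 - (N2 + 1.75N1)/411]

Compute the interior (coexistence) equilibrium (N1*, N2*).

N1* ≈ 15.4, N2* ≈ 384

Setting both brackets to zero gives the nullclines N1 + 1.03N2 = 411 and 1.75N1 + N2 = 411.
Substituting N2 = 411 - 1.75N1 into the first: N1(1 - 1.03·1.75) = 411 - 1.03·411.
So N1* = -12.3/-0.802 = 15.4, and then N2* = 411 - 1.75·15.4 = 384.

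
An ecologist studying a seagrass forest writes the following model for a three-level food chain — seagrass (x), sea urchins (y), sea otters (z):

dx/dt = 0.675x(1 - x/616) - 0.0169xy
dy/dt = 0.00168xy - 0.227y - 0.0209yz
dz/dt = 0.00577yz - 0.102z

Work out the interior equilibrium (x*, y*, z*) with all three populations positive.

x* ≈ 343, y* ≈ 17.7, z* ≈ 16.7

From dz/dt = 0: 0.00577y* = 0.102, so y* = 17.7.
From dx/dt = 0: 0.675(1 - x*/616) = 0.0169·17.7, giving x* = 616·(1 - 0.443) = 343.
From dy/dt = 0: 0.00168·343 - 0.227 = 0.0209z*, so z* = 0.35/0.0209 = 16.7.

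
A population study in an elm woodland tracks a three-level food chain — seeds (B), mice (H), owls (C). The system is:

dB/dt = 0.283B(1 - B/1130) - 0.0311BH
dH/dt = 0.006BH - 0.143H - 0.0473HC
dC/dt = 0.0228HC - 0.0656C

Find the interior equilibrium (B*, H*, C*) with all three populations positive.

From dC/dt = 0: 0.0228H* = 0.0656, so H* = 2.88.
From dB/dt = 0: 0.283(1 - B*/1130) = 0.0311·2.88, giving B* = 1130·(1 - 0.316) = 773.
From dH/dt = 0: 0.006·773 - 0.143 = 0.0473C*, so C* = 4.49/0.0473 = 95.

B* ≈ 773, H* ≈ 2.88, C* ≈ 95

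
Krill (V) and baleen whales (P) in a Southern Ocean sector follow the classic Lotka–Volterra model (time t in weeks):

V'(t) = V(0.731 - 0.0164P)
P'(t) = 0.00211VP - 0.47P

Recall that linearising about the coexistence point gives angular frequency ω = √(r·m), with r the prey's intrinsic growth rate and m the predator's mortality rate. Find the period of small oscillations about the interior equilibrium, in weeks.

T ≈ 10.7 weeks

Here r = 0.731 and m = 0.47, so r·m = 0.344.
ω = √0.344 = 0.586 per week, hence T = 2π/ω ≈ 10.7 weeks.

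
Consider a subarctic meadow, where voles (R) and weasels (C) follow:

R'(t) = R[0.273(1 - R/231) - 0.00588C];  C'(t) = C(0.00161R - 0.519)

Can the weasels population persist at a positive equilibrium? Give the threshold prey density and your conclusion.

Threshold R = 322; K < 322, so no, the predator goes extinct.

The predator equation gives dC/dt > 0 only when R > 0.519/0.00161 = 322.
Without the predator, R → K = 231. Since 231 < 322, the predator cannot invade.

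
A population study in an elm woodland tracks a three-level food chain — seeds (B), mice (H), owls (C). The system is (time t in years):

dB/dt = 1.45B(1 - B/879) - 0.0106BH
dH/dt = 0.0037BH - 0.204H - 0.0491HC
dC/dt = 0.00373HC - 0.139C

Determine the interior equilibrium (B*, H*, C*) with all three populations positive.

From dC/dt = 0: 0.00373H* = 0.139, so H* = 37.3.
From dB/dt = 0: 1.45(1 - B*/879) = 0.0106·37.3, giving B* = 879·(1 - 0.272) = 640.
From dH/dt = 0: 0.0037·640 - 0.204 = 0.0491C*, so C* = 2.16/0.0491 = 44.

B* ≈ 640, H* ≈ 37.3, C* ≈ 44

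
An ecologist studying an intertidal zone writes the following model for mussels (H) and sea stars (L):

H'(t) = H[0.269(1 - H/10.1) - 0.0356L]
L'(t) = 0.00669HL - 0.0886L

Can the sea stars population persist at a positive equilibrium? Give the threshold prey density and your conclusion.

The predator equation gives dL/dt > 0 only when H > 0.0886/0.00669 = 13.2.
Without the predator, H → K = 10.1. Since 10.1 < 13.2, the predator cannot invade.

Threshold H = 13.2; K < 13.2, so no, the predator goes extinct.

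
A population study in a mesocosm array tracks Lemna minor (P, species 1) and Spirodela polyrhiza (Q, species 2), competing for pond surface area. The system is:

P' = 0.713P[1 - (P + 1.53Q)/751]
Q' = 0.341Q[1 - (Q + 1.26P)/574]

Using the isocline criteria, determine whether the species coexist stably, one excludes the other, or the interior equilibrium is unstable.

Compare the nullcline intercepts: K1/α12 = 751/1.53 = 491 < K2 = 574; K2/α21 = 574/1.26 = 456 < K1 = 751.
Since both are reversed, neither can invade when rare; the interior point is a saddle.

unstable coexistence (outcome depends on initial conditions)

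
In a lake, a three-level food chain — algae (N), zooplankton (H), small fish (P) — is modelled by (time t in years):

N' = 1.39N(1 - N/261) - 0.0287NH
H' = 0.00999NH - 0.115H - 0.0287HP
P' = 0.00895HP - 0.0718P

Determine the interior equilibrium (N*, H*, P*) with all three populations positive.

From dP/dt = 0: 0.00895H* = 0.0718, so H* = 8.02.
From dN/dt = 0: 1.39(1 - N*/261) = 0.0287·8.02, giving N* = 261·(1 - 0.166) = 218.
From dH/dt = 0: 0.00999·218 - 0.115 = 0.0287P*, so P* = 2.06/0.0287 = 71.8.

N* ≈ 218, H* ≈ 8.02, P* ≈ 71.8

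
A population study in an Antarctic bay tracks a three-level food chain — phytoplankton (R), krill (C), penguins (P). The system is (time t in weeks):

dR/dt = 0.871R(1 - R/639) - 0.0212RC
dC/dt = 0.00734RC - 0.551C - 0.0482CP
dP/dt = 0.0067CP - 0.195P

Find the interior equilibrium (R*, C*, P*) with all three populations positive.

R* ≈ 186, C* ≈ 29.1, P* ≈ 16.9

From dP/dt = 0: 0.0067C* = 0.195, so C* = 29.1.
From dR/dt = 0: 0.871(1 - R*/639) = 0.0212·29.1, giving R* = 639·(1 - 0.708) = 186.
From dC/dt = 0: 0.00734·186 - 0.551 = 0.0482P*, so P* = 0.817/0.0482 = 16.9.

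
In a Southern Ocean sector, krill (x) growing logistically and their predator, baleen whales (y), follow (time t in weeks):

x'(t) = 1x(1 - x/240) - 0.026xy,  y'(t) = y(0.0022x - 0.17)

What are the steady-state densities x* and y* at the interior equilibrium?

From dy/dt = 0 with y > 0: 0.0022x* = 0.17, so x* = 77.3.
Substitute into dx/dt = 0: 1(1 - 77.3/240) = 0.026y*.
The bracket is 0.678, giving y* = 0.678/0.026 = 26.1.

x* ≈ 77.3, y* ≈ 26.1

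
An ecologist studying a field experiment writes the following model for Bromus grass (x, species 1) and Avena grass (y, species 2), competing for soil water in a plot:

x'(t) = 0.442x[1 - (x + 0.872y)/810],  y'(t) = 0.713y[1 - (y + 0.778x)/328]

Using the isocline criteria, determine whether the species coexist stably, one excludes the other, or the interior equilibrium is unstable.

species 1 excludes species 2

Compare the nullcline intercepts: K1/α12 = 810/0.872 = 929 > K2 = 328; K2/α21 = 328/0.778 = 422 < K1 = 810.
Since the inequalities point opposite ways, species 1 can invade but species 2 cannot.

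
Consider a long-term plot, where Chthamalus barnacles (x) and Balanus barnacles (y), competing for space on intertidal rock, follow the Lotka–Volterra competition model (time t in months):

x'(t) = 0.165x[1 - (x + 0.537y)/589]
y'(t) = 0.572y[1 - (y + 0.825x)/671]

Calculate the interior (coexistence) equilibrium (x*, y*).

x* ≈ 411, y* ≈ 332

Setting both brackets to zero gives the nullclines x + 0.537y = 589 and 0.825x + y = 671.
Substituting y = 671 - 0.825x into the first: x(1 - 0.537·0.825) = 589 - 0.537·671.
So x* = 229/0.557 = 411, and then y* = 671 - 0.825·411 = 332.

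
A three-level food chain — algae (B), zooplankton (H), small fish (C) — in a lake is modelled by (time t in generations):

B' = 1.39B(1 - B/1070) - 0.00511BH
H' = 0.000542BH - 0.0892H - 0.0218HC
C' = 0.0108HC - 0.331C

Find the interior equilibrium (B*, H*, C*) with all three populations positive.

B* ≈ 949, H* ≈ 30.6, C* ≈ 19.5

From dC/dt = 0: 0.0108H* = 0.331, so H* = 30.6.
From dB/dt = 0: 1.39(1 - B*/1070) = 0.00511·30.6, giving B* = 1070·(1 - 0.113) = 949.
From dH/dt = 0: 0.000542·949 - 0.0892 = 0.0218C*, so C* = 0.425/0.0218 = 19.5.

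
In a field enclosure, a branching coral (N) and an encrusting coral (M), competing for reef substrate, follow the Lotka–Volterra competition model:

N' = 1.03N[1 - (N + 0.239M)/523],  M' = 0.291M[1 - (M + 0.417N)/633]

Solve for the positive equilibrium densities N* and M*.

N* ≈ 413, M* ≈ 461

Setting both brackets to zero gives the nullclines N + 0.239M = 523 and 0.417N + M = 633.
Substituting M = 633 - 0.417N into the first: N(1 - 0.239·0.417) = 523 - 0.239·633.
So N* = 372/0.9 = 413, and then M* = 633 - 0.417·413 = 461.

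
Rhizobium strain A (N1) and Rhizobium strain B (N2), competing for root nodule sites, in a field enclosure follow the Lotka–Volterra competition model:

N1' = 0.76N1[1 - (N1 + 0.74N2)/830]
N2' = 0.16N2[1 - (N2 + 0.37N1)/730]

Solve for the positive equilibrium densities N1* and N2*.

Setting both brackets to zero gives the nullclines N1 + 0.74N2 = 830 and 0.37N1 + N2 = 730.
Substituting N2 = 730 - 0.37N1 into the first: N1(1 - 0.74·0.37) = 830 - 0.74·730.
So N1* = 290/0.726 = 399, and then N2* = 730 - 0.37·399 = 582.

N1* ≈ 399, N2* ≈ 582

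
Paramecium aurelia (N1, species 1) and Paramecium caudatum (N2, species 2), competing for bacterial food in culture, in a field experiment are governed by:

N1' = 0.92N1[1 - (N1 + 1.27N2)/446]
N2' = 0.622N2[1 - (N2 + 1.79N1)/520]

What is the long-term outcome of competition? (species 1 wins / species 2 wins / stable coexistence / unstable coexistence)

unstable coexistence (outcome depends on initial conditions)

Compare the nullcline intercepts: K1/α12 = 446/1.27 = 351 < K2 = 520; K2/α21 = 520/1.79 = 291 < K1 = 446.
Since both are reversed, neither can invade when rare; the interior point is a saddle.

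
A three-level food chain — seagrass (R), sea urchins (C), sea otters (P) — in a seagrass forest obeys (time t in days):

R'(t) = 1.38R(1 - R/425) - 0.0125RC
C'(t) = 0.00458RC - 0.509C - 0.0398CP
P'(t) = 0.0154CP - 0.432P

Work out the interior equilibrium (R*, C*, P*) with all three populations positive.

From dP/dt = 0: 0.0154C* = 0.432, so C* = 28.1.
From dR/dt = 0: 1.38(1 - R*/425) = 0.0125·28.1, giving R* = 425·(1 - 0.254) = 317.
From dC/dt = 0: 0.00458·317 - 0.509 = 0.0398P*, so P* = 0.943/0.0398 = 23.7.

R* ≈ 317, C* ≈ 28.1, P* ≈ 23.7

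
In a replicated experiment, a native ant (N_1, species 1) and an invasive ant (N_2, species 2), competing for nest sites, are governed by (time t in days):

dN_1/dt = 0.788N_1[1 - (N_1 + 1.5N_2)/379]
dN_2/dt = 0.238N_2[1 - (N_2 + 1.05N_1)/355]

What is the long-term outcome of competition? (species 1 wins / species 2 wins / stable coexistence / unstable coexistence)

Compare the nullcline intercepts: K1/α12 = 379/1.5 = 253 < K2 = 355; K2/α21 = 355/1.05 = 338 < K1 = 379.
Since both are reversed, neither can invade when rare; the interior point is a saddle.

unstable coexistence (outcome depends on initial conditions)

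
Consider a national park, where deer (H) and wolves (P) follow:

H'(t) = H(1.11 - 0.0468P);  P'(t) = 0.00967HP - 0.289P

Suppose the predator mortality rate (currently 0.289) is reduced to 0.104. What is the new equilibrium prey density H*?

H* ≈ 10.8

At the interior fixed point, setting dP/dt = 0 with P > 0 fixes H* = (predator death rate)/(HP coefficient) — independent of the other coefficients.
With the change, H* = 0.104/0.00967 = 10.8; it falls from 29.9.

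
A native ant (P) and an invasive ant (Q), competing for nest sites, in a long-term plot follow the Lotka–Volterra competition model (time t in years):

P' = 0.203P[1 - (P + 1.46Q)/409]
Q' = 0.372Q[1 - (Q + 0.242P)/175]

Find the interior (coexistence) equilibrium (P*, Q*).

Setting both brackets to zero gives the nullclines P + 1.46Q = 409 and 0.242P + Q = 175.
Substituting Q = 175 - 0.242P into the first: P(1 - 1.46·0.242) = 409 - 1.46·175.
So P* = 154/0.647 = 237, and then Q* = 175 - 0.242·237 = 118.

P* ≈ 237, Q* ≈ 118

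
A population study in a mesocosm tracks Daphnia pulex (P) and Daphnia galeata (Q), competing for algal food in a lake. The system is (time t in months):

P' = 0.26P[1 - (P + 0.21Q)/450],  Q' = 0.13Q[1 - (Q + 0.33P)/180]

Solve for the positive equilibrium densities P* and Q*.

Setting both brackets to zero gives the nullclines P + 0.21Q = 450 and 0.33P + Q = 180.
Substituting Q = 180 - 0.33P into the first: P(1 - 0.21·0.33) = 450 - 0.21·180.
So P* = 412/0.931 = 443, and then Q* = 180 - 0.33·443 = 33.8.

P* ≈ 443, Q* ≈ 33.8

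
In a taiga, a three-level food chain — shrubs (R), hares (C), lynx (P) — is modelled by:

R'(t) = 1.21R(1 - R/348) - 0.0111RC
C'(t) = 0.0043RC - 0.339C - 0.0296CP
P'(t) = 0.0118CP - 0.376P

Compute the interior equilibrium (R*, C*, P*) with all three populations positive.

From dP/dt = 0: 0.0118C* = 0.376, so C* = 31.9.
From dR/dt = 0: 1.21(1 - R*/348) = 0.0111·31.9, giving R* = 348·(1 - 0.292) = 246.
From dC/dt = 0: 0.0043·246 - 0.339 = 0.0296P*, so P* = 0.72/0.0296 = 24.3.

R* ≈ 246, C* ≈ 31.9, P* ≈ 24.3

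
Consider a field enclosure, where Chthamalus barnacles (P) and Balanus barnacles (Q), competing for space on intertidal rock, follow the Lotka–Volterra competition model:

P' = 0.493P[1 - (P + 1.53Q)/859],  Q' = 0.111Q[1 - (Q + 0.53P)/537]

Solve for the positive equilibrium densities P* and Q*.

P* ≈ 198, Q* ≈ 432

Setting both brackets to zero gives the nullclines P + 1.53Q = 859 and 0.53P + Q = 537.
Substituting Q = 537 - 0.53P into the first: P(1 - 1.53·0.53) = 859 - 1.53·537.
So P* = 37.4/0.189 = 198, and then Q* = 537 - 0.53·198 = 432.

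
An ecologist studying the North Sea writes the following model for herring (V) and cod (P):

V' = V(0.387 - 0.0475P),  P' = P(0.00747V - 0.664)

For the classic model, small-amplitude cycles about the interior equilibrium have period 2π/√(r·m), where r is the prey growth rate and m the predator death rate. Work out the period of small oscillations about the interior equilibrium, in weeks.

T ≈ 12.4 weeks

Here r = 0.387 and m = 0.664, so r·m = 0.257.
ω = √0.257 = 0.507 per week, hence T = 2π/ω ≈ 12.4 weeks.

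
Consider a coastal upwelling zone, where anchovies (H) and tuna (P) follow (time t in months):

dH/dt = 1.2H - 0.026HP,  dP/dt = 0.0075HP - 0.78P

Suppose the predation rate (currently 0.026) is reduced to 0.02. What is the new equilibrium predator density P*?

At the interior fixed point, setting dH/dt = 0 with H > 0 fixes P* = (prey growth rate)/(HP coefficient) — independent of the other coefficients.
With the change, P* = 1.2/0.02 = 60; it rises from 46.2.

P* ≈ 60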